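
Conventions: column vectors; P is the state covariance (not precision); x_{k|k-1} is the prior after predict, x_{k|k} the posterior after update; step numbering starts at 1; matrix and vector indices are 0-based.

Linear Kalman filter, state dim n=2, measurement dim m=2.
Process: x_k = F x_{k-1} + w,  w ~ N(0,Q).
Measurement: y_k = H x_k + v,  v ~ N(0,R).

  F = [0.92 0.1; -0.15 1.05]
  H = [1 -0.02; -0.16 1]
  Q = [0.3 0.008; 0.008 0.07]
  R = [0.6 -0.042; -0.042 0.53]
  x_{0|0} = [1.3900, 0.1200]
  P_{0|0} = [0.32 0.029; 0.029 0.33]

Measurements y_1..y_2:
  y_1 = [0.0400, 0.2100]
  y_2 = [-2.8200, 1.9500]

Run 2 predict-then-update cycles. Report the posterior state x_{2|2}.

x_post = [-1.0641, 0.6104]

step 1: x^-=[1.2908, -0.0825]  P^-=[0.5795 0.0261; 0.0261 0.4319]  S=[1.1786 -0.1172; -0.1172 0.9684]  K=[0.4903 -0.0095; 0.0594 0.4489]  nu=[-1.2524, 0.4990]  x^+=[0.6720, 0.0671]  P^+=[0.2950 0.0216; 0.0216 0.2389]
step 2: x^-=[0.6250, -0.0304]  P^-=[0.5560 0.0129; 0.0129 0.3332]  S=[1.1557 -0.1247; -0.1247 0.8733]  K=[0.4789 -0.0187; 0.0470 0.3859]  nu=[-3.4456, 2.0804]  x^+=[-1.0641, 0.6104]  P^+=[0.2885 0.0161; 0.0161 0.2051]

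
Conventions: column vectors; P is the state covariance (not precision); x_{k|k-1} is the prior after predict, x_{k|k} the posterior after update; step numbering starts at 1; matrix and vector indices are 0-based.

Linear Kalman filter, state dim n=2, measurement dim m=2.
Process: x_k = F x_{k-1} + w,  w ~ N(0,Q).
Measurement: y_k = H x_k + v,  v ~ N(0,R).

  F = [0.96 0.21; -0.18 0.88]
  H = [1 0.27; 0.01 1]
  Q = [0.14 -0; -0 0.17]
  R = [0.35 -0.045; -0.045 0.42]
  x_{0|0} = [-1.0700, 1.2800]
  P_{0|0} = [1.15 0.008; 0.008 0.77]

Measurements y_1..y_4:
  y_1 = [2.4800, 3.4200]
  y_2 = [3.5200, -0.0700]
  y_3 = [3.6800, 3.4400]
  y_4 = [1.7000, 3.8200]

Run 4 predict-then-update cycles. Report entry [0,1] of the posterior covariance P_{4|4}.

step 1: x^-=[-0.7584, 1.3190]  P^-=[1.2370 -0.0500; -0.0500 0.8010]  S=[1.6184 0.1335; 0.1335 1.2201]  K=[0.7655 -0.1146; 0.0491 0.6507]  nu=[2.8823, 2.1086]  x^+=[1.2062, 2.8325]  P^+=[0.2962 -0.0855; -0.0855 0.2719]
step 2: x^-=[1.7528, 2.2755]  P^-=[0.3904 -0.0699; -0.0699 0.4173]  S=[0.7331 0.0014; 0.0014 0.8359]  K=[0.5070 -0.0799; 0.0573 0.4983]  nu=[1.1528, -2.3630]  x^+=[2.5260, 1.1642]  P^+=[0.1968 -0.0583; -0.0583 0.2073]
step 3: x^-=[2.6694, 0.5698]  P^-=[0.3070 -0.0428; -0.0428 0.3554]  S=[0.6598 0.0111; 0.0111 0.7745]  K=[0.4487 -0.0577; 0.0729 0.4572]  nu=[0.8567, 2.8435]  x^+=[2.8898, 1.9323]  P^+=[0.1721 -0.0462; -0.0462 0.1892]
step 4: x^-=[3.1800, 1.1803]  P^-=[0.2884 -0.0320; -0.0320 0.3367]  S=[0.6456 0.0167; 0.0167 0.7561]  K=[0.4345 -0.0481; 0.0798 0.4432]  nu=[-1.7987, 2.6079]  x^+=[2.2730, 2.1925]  P^+=[0.1654 -0.0414; -0.0414 0.1829]

P_post[0,1] = -0.0414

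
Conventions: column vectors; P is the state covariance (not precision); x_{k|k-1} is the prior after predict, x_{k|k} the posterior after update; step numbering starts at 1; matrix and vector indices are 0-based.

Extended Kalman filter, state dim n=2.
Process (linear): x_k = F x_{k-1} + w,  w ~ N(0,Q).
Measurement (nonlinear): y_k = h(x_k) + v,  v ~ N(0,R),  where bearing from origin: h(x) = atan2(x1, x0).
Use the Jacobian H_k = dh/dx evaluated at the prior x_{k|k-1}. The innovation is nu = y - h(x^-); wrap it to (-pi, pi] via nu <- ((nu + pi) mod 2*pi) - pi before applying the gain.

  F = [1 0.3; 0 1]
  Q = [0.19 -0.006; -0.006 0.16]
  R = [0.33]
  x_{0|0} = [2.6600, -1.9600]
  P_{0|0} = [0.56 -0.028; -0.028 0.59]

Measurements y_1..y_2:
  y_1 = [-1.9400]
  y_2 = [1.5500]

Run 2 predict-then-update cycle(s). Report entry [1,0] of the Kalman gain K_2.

step 1: x^-=[2.0720, -1.9600]  P^-=[0.7863 0.1430; 0.1430 0.7500]  H_jac=[0.2409 0.2547]  S=[0.4419]  K=[0.5112; 0.5103]  nu=[-1.1824]  x^+=[1.4676, -2.5634]  P^+=[0.6708 0.0277; 0.0277 0.6349]
step 2: x^-=[0.6986, -2.5634]  P^-=[0.9346 0.2122; 0.2122 0.7949]  H_jac=[0.3631 0.0990]  S=[0.4763]  K=[0.7567; 0.3270]  nu=[2.8547]  x^+=[2.8587, -1.6300]  P^+=[0.6619 0.0944; 0.0944 0.7440]

K[1,0] = 0.3270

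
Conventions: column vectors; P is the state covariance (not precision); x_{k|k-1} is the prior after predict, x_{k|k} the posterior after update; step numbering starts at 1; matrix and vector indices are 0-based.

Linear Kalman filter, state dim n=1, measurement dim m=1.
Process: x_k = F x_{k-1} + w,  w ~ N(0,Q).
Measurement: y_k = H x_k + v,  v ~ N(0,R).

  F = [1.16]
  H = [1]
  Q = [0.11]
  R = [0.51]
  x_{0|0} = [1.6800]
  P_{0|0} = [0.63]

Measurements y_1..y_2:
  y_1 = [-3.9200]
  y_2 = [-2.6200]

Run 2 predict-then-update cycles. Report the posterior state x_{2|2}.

step 1: x^-=[1.9488]  P^-=[0.9577]  S=[1.4677]  K=[0.6525]  nu=[-5.8688]  x^+=[-1.8807]  P^+=[0.3328]
step 2: x^-=[-2.1817]  P^-=[0.5578]  S=[1.0678]  K=[0.5224]  nu=[-0.4383]  x^+=[-2.4106]  P^+=[0.2664]

x_post = [-2.4106]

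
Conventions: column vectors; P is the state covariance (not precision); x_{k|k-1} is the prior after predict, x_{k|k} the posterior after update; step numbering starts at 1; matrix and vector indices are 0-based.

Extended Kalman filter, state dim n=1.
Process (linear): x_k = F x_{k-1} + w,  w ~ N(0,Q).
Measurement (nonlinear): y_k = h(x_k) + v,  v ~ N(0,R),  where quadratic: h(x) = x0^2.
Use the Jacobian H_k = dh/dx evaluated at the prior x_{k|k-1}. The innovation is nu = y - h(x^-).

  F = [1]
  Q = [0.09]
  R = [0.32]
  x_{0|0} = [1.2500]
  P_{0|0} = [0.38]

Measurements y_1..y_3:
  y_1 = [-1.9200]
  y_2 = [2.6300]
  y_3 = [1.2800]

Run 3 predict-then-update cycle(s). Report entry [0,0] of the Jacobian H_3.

H_jac[0,0] = -0.0399

step 1: x^-=[1.2500]  P^-=[0.4700]  H_jac=[2.5000]  S=[3.2575]  K=[0.3607]  nu=[-3.4825]  x^+=[-0.0062]  P^+=[0.0462]
step 2: x^-=[-0.0062]  P^-=[0.1362]  H_jac=[-0.0123]  S=[0.3200]  K=[-0.0052]  nu=[2.6300]  x^+=[-0.0199]  P^+=[0.1362]
step 3: x^-=[-0.0199]  P^-=[0.2262]  H_jac=[-0.0399]  S=[0.3204]  K=[-0.0282]  nu=[1.2796]  x^+=[-0.0560]  P^+=[0.2259]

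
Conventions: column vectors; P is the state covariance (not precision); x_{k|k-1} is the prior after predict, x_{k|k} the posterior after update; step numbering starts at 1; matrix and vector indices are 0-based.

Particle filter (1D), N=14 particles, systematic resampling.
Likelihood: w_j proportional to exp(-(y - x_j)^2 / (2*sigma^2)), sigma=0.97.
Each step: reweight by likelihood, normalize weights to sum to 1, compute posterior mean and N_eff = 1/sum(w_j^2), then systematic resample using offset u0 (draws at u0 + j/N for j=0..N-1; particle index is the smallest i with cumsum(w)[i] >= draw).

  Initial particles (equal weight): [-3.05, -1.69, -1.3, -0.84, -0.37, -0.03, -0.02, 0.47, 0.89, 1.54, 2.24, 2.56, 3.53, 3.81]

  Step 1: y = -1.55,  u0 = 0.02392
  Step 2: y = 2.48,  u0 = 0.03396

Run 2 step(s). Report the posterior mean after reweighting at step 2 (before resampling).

step 1: w=[0.0712, 0.2331, 0.2278, 0.1802, 0.1124, 0.0690, 0.0679, 0.0269, 0.0100, 0.0015, 0.0001, 0.0000, 0.0000, 0.0000]  mean=-1.0795  Neff=6.0037  idx=[0, 1, 1, 1, 2, 2, 2, 2, 3, 3, 4, 4, 5, 6]
step 2: w=[0.0000, 0.0009, 0.0009, 0.0009, 0.0048, 0.0048, 0.0048, 0.0048, 0.0270, 0.0270, 0.1259, 0.1259, 0.3317, 0.3407]  mean=-0.1847  Neff=3.8555  idx=[8, 10, 10, 11, 11, 12, 12, 12, 12, 13, 13, 13, 13, 13]

post_mean = -0.1847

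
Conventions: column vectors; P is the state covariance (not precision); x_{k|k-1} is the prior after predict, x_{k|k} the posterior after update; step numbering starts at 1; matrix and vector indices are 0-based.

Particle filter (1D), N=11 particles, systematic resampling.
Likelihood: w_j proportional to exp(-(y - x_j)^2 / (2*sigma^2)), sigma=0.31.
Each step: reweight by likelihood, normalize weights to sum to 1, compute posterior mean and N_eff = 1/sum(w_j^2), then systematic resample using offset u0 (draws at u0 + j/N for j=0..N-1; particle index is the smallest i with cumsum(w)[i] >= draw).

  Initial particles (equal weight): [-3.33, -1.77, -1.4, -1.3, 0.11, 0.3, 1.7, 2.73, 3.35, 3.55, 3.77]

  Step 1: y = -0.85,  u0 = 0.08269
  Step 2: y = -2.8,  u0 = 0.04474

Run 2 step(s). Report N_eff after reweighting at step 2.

N_eff = 6.6093

step 1: w=[0.0000, 0.0212, 0.3589, 0.6038, 0.0143, 0.0018, 0.0000, 0.0000, 0.0000, 0.0000, 0.0000]  mean=-1.3228  Neff=2.0240  idx=[2, 2, 2, 2, 3, 3, 3, 3, 3, 3, 4]
step 2: w=[0.1877, 0.1877, 0.1877, 0.1877, 0.0415, 0.0415, 0.0415, 0.0415, 0.0415, 0.0415, 0.0000]  mean=-1.3751  Neff=6.6093  idx=[0, 0, 1, 1, 2, 2, 3, 3, 4, 6, 8]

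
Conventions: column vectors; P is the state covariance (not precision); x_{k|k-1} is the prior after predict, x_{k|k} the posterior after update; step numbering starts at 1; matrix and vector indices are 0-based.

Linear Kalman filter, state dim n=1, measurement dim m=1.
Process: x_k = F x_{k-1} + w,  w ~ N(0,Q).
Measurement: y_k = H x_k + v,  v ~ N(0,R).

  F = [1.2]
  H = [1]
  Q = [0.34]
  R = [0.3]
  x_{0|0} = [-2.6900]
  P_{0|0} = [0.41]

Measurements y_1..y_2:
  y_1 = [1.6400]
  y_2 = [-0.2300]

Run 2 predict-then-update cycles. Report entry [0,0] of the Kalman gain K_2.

K[0,0] = 0.6897

step 1: x^-=[-3.2280]  P^-=[0.9304]  S=[1.2304]  K=[0.7562]  nu=[4.8680]  x^+=[0.4531]  P^+=[0.2269]
step 2: x^-=[0.5437]  P^-=[0.6667]  S=[0.9667]  K=[0.6897]  nu=[-0.7737]  x^+=[0.0101]  P^+=[0.2069]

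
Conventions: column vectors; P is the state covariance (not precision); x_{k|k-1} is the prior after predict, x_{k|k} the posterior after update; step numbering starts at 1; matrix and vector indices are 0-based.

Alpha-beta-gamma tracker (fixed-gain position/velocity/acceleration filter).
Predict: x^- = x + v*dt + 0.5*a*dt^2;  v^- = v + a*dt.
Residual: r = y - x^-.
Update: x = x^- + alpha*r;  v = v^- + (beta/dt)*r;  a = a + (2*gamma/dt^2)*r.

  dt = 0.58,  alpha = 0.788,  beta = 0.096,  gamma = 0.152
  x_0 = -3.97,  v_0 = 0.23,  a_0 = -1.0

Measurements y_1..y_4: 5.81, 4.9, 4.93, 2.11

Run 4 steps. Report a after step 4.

step 1: x_pred=-4.0048  r=9.8148  x^+=3.7293  v^+=1.2745  a^+=7.8695
step 2: x_pred=5.7921  r=-0.8921  x^+=5.0891  v^+=5.6912  a^+=7.0633
step 3: x_pred=9.5781  r=-4.6481  x^+=5.9154  v^+=9.0185  a^+=2.8629
step 4: x_pred=11.6277  r=-9.5177  x^+=4.1277  v^+=9.1037  a^+=-5.7381

a_post = -5.7381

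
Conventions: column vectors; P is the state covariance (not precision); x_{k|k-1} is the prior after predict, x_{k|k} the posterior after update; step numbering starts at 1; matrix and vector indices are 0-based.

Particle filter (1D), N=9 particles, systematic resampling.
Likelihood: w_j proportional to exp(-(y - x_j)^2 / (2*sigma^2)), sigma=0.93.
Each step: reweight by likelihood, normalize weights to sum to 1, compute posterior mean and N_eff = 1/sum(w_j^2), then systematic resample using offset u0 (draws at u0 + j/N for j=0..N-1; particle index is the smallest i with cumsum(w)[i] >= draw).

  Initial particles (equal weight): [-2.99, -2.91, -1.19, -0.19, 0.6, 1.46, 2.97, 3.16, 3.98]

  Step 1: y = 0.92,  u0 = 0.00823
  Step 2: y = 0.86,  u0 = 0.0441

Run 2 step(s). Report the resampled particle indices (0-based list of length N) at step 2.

step 1: w=[0.0001, 0.0001, 0.0305, 0.1960, 0.3767, 0.3377, 0.0352, 0.0220, 0.0018]  mean=0.8262  Neff=3.3668  idx=[2, 3, 4, 4, 4, 4, 5, 5, 5]
step 2: w=[0.0128, 0.0766, 0.1394, 0.1394, 0.1394, 0.1394, 0.1177, 0.1177, 0.1177]  mean=0.8203  Neff=7.9810  idx=[1, 2, 3, 4, 4, 5, 6, 7, 8]

resampled_idx = [1, 2, 3, 4, 4, 5, 6, 7, 8]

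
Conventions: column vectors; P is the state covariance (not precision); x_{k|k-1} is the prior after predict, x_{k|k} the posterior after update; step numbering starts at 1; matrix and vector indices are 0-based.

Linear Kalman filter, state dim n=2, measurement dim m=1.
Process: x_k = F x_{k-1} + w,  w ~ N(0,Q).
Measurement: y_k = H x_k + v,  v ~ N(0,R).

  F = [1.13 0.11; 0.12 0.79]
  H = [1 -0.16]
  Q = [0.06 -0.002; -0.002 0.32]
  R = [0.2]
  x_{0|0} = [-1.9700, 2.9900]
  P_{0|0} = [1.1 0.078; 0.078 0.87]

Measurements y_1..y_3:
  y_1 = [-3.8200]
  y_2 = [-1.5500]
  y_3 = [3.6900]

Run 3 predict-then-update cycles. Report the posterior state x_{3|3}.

step 1: x^-=[-1.8972, 2.1257]  P^-=[1.4945 0.2934; 0.2934 0.8936]  S=[1.6235]  K=[0.8916; 0.0927]  nu=[-1.5827]  x^+=[-3.3084, 1.9790]  P^+=[0.2038 0.1593; 0.1593 0.8797]
step 2: x^-=[-3.5208, 1.1664]  P^-=[0.3705 0.2464; 0.2464 0.9021]  S=[0.5147]  K=[0.6432; 0.1982]  nu=[2.1574]  x^+=[-2.1332, 1.5941]  P^+=[0.1576 0.1807; 0.1807 0.8819]
step 3: x^-=[-2.2352, 1.0033]  P^-=[0.3168 0.2597; 0.2597 0.9069]  S=[0.4569]  K=[0.6024; 0.2509]  nu=[6.0857]  x^+=[1.4308, 2.5302]  P^+=[0.1510 0.1907; 0.1907 0.8782]

x_post = [1.4308, 2.5302]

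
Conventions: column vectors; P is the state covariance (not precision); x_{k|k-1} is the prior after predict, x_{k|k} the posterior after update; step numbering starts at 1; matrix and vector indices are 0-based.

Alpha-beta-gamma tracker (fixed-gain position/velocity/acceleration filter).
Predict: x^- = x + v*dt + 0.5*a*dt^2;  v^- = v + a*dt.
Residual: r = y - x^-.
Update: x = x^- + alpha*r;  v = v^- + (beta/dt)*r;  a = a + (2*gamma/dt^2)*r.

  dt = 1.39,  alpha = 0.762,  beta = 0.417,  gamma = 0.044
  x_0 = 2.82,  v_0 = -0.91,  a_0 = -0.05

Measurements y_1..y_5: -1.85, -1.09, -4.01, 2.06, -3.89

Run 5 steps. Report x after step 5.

x_post = -2.6058

step 1: x_pred=1.5068  r=-3.3568  x^+=-1.0511  v^+=-1.9865  a^+=-0.2029
step 2: x_pred=-4.0084  r=2.9184  x^+=-1.7846  v^+=-1.3930  a^+=-0.0700
step 3: x_pred=-3.7885  r=-0.2215  x^+=-3.9573  v^+=-1.5568  a^+=-0.0801
step 4: x_pred=-6.1985  r=8.2585  x^+=0.0945  v^+=0.8095  a^+=0.2961
step 5: x_pred=1.5057  r=-5.3957  x^+=-2.6058  v^+=-0.3976  a^+=0.0503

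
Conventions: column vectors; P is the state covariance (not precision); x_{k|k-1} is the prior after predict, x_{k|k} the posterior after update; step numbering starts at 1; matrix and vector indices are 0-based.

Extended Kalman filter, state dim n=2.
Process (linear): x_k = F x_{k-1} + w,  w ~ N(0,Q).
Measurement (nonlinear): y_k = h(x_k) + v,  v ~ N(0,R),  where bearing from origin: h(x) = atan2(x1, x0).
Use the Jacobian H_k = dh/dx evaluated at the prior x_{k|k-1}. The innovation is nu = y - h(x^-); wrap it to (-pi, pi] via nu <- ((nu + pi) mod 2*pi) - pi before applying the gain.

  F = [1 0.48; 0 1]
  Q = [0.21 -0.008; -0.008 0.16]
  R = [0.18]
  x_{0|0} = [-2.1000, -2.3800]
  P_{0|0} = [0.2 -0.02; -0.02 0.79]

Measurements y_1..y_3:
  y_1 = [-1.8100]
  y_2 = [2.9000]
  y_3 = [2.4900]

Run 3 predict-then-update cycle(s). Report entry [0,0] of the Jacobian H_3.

step 1: x^-=[-3.2424, -2.3800]  P^-=[0.5728 0.3512; 0.3512 0.9500]  H_jac=[0.1471 -0.2004]  S=[0.2098]  K=[0.0662; -0.6611]  nu=[0.6984]  x^+=[-3.1962, -2.8417]  P^+=[0.5719 0.3604; 0.3604 0.8583]
step 2: x^-=[-4.5602, -2.8417]  P^-=[1.3256 0.7644; 0.7644 1.0183]  H_jac=[0.0984 -0.1580]  S=[0.1945]  K=[0.0501; -0.4402]  nu=[-0.7989]  x^+=[-4.6003, -2.4901]  P^+=[1.3251 0.7686; 0.7686 0.9806]
step 3: x^-=[-5.7955, -2.4901]  P^-=[2.4989 1.2313; 1.2313 1.1406]  H_jac=[0.0626 -0.1457]  S=[0.1915]  K=[-0.1199; -0.4651]  nu=[-1.0574]  x^+=[-5.6688, -1.9983]  P^+=[2.4962 1.2206; 1.2206 1.0992]

H_jac[0,0] = 0.0626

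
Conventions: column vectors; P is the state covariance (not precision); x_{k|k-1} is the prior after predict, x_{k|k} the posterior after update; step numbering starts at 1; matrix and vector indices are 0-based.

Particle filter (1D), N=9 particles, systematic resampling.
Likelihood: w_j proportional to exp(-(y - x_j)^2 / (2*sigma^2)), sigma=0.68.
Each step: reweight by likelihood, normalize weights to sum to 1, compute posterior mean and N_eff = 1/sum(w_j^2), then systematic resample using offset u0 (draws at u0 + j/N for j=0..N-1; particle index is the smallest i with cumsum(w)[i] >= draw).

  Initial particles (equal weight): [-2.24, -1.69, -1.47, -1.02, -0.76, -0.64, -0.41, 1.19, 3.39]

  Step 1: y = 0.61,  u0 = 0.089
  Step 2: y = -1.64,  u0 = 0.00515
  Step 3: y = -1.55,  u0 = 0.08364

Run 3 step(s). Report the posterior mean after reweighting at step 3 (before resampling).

post_mean = -0.6609

step 1: w=[0.0001, 0.0023, 0.0066, 0.0402, 0.0935, 0.1314, 0.2310, 0.4946, 0.0002]  mean=0.2844  Neff=3.0702  idx=[4, 5, 6, 6, 7, 7, 7, 7, 7]
step 2: w=[0.3724, 0.2918, 0.1676, 0.1676, 0.0001, 0.0001, 0.0001, 0.0001, 0.0001]  mean=-0.6062  Neff=3.5722  idx=[0, 0, 0, 0, 1, 1, 2, 2, 3]
step 3: w=[0.1419, 0.1419, 0.1419, 0.1419, 0.1138, 0.1138, 0.0683, 0.0683, 0.0683]  mean=-0.6609  Neff=8.3059  idx=[0, 1, 2, 2, 3, 4, 5, 6, 8]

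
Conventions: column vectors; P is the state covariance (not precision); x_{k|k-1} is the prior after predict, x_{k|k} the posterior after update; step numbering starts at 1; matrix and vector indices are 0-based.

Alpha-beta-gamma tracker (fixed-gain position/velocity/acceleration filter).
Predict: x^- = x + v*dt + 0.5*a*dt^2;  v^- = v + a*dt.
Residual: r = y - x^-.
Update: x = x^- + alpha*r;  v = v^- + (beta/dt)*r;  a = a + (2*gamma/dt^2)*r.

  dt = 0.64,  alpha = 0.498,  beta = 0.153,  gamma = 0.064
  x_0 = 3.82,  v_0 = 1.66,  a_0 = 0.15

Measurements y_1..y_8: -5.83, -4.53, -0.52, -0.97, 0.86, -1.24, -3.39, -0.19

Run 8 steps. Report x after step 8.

step 1: x_pred=4.9131  r=-10.7431  x^+=-0.4370  v^+=-0.8123  a^+=-3.2072
step 2: x_pred=-1.6137  r=-2.9163  x^+=-3.0660  v^+=-3.5621  a^+=-4.1186
step 3: x_pred=-6.1892  r=5.6692  x^+=-3.3659  v^+=-4.8427  a^+=-2.3470
step 4: x_pred=-6.9459  r=5.9759  x^+=-3.9699  v^+=-4.9161  a^+=-0.4795
step 5: x_pred=-7.2144  r=8.0744  x^+=-3.1934  v^+=-3.2927  a^+=2.0438
step 6: x_pred=-4.8821  r=3.6421  x^+=-3.0683  v^+=-1.1140  a^+=3.1819
step 7: x_pred=-3.1296  r=-0.2604  x^+=-3.2593  v^+=0.8602  a^+=3.1006
step 8: x_pred=-2.0738  r=1.8838  x^+=-1.1356  v^+=3.2949  a^+=3.6892

x_post = -1.1356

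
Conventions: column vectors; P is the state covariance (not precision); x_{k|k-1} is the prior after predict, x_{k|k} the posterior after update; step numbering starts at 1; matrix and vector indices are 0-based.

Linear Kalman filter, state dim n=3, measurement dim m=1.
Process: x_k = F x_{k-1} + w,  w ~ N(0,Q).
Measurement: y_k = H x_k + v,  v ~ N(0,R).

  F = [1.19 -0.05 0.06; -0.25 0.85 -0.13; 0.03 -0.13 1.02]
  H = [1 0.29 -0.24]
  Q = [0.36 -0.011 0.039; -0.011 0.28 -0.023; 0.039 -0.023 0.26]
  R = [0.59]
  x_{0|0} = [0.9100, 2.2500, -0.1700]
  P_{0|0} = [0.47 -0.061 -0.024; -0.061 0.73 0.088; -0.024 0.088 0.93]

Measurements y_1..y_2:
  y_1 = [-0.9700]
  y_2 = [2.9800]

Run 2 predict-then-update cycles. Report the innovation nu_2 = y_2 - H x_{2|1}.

innov = [3.1793]

step 1: x^-=[0.9602, 1.7071, -0.4386]  P^-=[1.0340 -0.2424 0.0926; -0.2424 0.8574 -0.1500; 0.0926 -0.1500 1.2160]  S=[1.6020]  K=[0.5877; 0.0264; -0.1515]  nu=[-2.5305]  x^+=[-0.5270, 1.6404, -0.0552]  P^+=[0.4807 -0.2673 0.2353; -0.2673 0.8563 -0.1437; 0.2353 -0.1437 1.1792]
step 2: x^-=[-0.7125, 1.5333, -0.2853]  P^-=[1.1134 -0.5215 0.4701; -0.5215 1.1093 -0.4810; 0.4701 -0.4810 1.5563]  S=[1.4252]  K=[0.5960; -0.0592; -0.0301]  nu=[3.1793]  x^+=[1.1823, 1.3451, -0.3811]  P^+=[0.6072 -0.4712 0.4957; -0.4712 1.1043 -0.4835; 0.4957 -0.4835 1.5551]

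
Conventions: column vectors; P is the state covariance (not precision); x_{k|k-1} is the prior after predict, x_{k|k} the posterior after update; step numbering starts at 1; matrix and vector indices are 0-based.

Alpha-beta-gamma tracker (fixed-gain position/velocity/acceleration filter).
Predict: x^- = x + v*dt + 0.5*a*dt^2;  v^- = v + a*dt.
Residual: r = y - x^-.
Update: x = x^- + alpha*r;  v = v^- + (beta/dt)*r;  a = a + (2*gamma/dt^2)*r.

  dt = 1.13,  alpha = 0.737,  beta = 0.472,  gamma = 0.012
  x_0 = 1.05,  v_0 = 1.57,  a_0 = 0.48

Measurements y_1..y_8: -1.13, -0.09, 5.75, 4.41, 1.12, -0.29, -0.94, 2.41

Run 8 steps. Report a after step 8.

step 1: x_pred=3.1306  r=-4.2606  x^+=-0.0095  v^+=0.3328  a^+=0.3999
step 2: x_pred=0.6219  r=-0.7119  x^+=0.0972  v^+=0.4873  a^+=0.3865
step 3: x_pred=0.8947  r=4.8553  x^+=4.4731  v^+=2.9522  a^+=0.4778
step 4: x_pred=8.1141  r=-3.7041  x^+=5.3842  v^+=1.9449  a^+=0.4082
step 5: x_pred=7.8425  r=-6.7225  x^+=2.8880  v^+=-0.4018  a^+=0.2818
step 6: x_pred=2.6139  r=-2.9039  x^+=0.4737  v^+=-1.2963  a^+=0.2272
step 7: x_pred=-0.8460  r=-0.0940  x^+=-0.9153  v^+=-1.0788  a^+=0.2255
step 8: x_pred=-1.9904  r=4.4004  x^+=1.2527  v^+=1.0140  a^+=0.3082

a_post = 0.3082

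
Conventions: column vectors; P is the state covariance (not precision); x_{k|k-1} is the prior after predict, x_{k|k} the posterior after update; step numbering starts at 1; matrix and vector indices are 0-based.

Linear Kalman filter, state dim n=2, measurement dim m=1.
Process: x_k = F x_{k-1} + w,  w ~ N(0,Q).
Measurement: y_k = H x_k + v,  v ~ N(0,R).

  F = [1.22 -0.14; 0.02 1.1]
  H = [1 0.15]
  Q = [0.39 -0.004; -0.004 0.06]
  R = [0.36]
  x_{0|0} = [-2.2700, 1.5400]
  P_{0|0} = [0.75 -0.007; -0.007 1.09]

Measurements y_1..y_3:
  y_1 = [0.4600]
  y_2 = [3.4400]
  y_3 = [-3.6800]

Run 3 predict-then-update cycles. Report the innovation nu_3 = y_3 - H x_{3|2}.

innov = [-6.2853]

step 1: x^-=[-2.9850, 1.6486]  P^-=[1.5301 -0.1629; -0.1629 1.3789]  S=[1.8722]  K=[0.8042; 0.0234]  nu=[3.1977]  x^+=[-0.4134, 1.7236]  P^+=[0.3192 -0.1982; -0.1982 1.3779]
step 2: x^-=[-0.7457, 1.8877]  P^-=[0.9599 -0.4739; -0.4739 1.7186]  S=[1.2164]  K=[0.7307; -0.1776]  nu=[3.9025]  x^+=[2.1059, 1.1944]  P^+=[0.3104 -0.3160; -0.3160 1.6802]
step 3: x^-=[2.4019, 1.3560]  P^-=[0.9929 -0.6784; -0.6784 2.0793]  S=[1.1962]  K=[0.7450; -0.3063]  nu=[-6.2853]  x^+=[-2.2807, 3.2814]  P^+=[0.3290 -0.4053; -0.4053 1.9670]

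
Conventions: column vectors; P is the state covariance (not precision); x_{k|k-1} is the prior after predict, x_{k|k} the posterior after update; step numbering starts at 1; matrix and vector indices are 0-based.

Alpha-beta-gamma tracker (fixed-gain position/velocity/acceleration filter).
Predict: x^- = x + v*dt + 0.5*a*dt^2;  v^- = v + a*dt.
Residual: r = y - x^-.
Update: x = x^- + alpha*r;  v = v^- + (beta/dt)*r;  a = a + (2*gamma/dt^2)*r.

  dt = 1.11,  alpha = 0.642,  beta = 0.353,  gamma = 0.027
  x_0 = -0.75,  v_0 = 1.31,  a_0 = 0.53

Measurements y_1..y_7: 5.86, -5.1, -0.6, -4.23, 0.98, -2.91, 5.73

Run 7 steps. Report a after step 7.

step 1: x_pred=1.0306  r=4.8294  x^+=4.1311  v^+=3.4341  a^+=0.7417
step 2: x_pred=8.3999  r=-13.4999  x^+=-0.2670  v^+=-0.0358  a^+=0.1500
step 3: x_pred=-0.2144  r=-0.3856  x^+=-0.4620  v^+=0.0080  a^+=0.1331
step 4: x_pred=-0.3710  r=-3.8590  x^+=-2.8485  v^+=-1.0714  a^+=-0.0360
step 5: x_pred=-4.0600  r=5.0400  x^+=-0.8243  v^+=0.4914  a^+=0.1849
step 6: x_pred=-0.1650  r=-2.7450  x^+=-1.9273  v^+=-0.1764  a^+=0.0645
step 7: x_pred=-2.0833  r=7.8133  x^+=2.9328  v^+=2.3800  a^+=0.4070

a_post = 0.4070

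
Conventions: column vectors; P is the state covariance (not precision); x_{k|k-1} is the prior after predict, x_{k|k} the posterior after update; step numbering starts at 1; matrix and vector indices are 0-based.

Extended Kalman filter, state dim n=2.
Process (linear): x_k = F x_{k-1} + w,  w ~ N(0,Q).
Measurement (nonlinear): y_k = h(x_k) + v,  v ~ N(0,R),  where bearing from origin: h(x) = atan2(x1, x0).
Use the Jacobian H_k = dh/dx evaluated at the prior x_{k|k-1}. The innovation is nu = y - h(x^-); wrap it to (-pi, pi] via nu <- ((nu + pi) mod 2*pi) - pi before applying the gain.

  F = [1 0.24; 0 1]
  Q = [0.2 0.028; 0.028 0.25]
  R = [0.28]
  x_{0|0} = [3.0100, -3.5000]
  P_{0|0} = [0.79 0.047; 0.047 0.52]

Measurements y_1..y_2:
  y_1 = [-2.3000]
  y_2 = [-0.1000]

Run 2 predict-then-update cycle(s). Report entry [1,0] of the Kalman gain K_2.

K[1,0] = 0.2639

step 1: x^-=[2.1700, -3.5000]  P^-=[1.0425 0.1998; 0.1998 0.7700]  H_jac=[0.2064 0.1280]  S=[0.3476]  K=[0.6926; 0.4021]  nu=[-1.2842]  x^+=[1.2806, -4.0164]  P^+=[0.8758 0.1030; 0.1030 0.7138]
step 2: x^-=[0.3166, -4.0164]  P^-=[1.1663 0.3023; 0.3023 0.9638]  H_jac=[0.2474 0.0195]  S=[0.3547]  K=[0.8303; 0.2639]  nu=[1.3921]  x^+=[1.4725, -3.6490]  P^+=[0.9218 0.2246; 0.2246 0.9391]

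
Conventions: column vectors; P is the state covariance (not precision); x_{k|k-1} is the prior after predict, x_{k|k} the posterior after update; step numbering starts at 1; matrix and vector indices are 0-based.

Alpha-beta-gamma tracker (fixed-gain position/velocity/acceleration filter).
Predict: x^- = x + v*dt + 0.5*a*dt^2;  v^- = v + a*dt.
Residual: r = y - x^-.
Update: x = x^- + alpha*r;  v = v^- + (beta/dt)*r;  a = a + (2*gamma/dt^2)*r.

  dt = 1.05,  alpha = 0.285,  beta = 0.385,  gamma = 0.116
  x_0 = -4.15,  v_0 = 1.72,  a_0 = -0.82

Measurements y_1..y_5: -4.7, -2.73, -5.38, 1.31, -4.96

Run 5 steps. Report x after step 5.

step 1: x_pred=-2.7960  r=-1.9040  x^+=-3.3387  v^+=0.1609  a^+=-1.2207
step 2: x_pred=-3.8426  r=1.1126  x^+=-3.5255  v^+=-0.7128  a^+=-0.9865
step 3: x_pred=-4.8178  r=-0.5622  x^+=-4.9781  v^+=-1.9548  a^+=-1.1048
step 4: x_pred=-7.6397  r=8.9497  x^+=-5.0890  v^+=0.1667  a^+=0.7785
step 5: x_pred=-4.4849  r=-0.4751  x^+=-4.6203  v^+=0.8098  a^+=0.6785

x_post = -4.6203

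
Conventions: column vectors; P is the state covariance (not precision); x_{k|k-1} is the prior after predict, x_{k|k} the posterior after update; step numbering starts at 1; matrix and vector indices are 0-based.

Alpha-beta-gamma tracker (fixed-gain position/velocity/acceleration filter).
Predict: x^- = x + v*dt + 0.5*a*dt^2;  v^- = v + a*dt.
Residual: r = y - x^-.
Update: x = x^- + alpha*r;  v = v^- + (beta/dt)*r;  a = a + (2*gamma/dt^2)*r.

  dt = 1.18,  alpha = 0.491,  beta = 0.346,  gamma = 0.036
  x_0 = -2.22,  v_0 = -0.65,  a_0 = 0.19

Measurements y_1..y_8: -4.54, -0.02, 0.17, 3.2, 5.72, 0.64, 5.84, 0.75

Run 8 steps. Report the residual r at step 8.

resid = -6.6435

step 1: x_pred=-2.8547  r=-1.6853  x^+=-3.6822  v^+=-0.9200  a^+=0.1029
step 2: x_pred=-4.6961  r=4.6761  x^+=-2.4002  v^+=0.5725  a^+=0.3447
step 3: x_pred=-1.4846  r=1.6546  x^+=-0.6722  v^+=1.4644  a^+=0.4302
step 4: x_pred=1.3553  r=1.8447  x^+=2.2611  v^+=2.5130  a^+=0.5256
step 5: x_pred=5.5923  r=0.1277  x^+=5.6550  v^+=3.1706  a^+=0.5322
step 6: x_pred=9.7668  r=-9.1268  x^+=5.2856  v^+=1.1224  a^+=0.0603
step 7: x_pred=6.6520  r=-0.8120  x^+=6.2533  v^+=0.9555  a^+=0.0183
step 8: x_pred=7.3935  r=-6.6435  x^+=4.1315  v^+=-0.9710  a^+=-0.3253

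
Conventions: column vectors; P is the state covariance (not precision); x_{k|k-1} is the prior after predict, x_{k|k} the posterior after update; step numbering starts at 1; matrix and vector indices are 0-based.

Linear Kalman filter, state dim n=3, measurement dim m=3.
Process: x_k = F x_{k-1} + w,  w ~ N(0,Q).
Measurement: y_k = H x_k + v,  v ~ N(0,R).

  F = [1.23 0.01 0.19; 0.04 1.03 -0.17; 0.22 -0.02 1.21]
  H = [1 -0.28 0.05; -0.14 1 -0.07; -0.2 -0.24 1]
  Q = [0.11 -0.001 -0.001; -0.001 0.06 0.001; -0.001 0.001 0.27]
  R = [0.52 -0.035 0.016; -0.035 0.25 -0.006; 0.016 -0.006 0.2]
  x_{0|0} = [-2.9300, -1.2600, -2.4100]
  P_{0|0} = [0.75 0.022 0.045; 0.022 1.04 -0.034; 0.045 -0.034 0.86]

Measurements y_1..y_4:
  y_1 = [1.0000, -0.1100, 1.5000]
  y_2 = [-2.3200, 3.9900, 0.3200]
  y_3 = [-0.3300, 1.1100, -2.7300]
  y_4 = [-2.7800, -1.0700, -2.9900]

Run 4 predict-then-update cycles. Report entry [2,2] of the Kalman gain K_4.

K[2,2] = 0.7150

step 1: x^-=[-4.0744, -1.0053, -3.5355]  P^-=[1.2973 0.0311 0.4675; 0.0311 1.2025 -0.2278; 0.4675 -0.2278 1.5913]  S=[1.9513 -0.5785 0.4406; -0.5785 1.5181 -0.6653; 0.4406 -0.6653 1.8377]  K=[0.7186 0.1491 -0.0091; 0.0846 0.8302 -0.0041; 0.1700 0.1790 0.8688]  nu=[4.9697, 0.0774, 3.9793]  x^+=[-0.5279, -0.5370, 0.7804]  P^+=[0.3836 0.0731 0.1030; 0.0731 0.2192 0.0628; 0.1030 0.0628 0.2111]
step 2: x^-=[-0.5064, -0.7069, 0.8389]  P^-=[0.7482 0.0974 0.3079; 0.0974 0.2819 0.0526; 0.3079 0.0526 0.6489]  S=[1.2668 -0.1398 0.1893; -0.1398 0.5212 -0.0997; 0.1893 -0.0997 0.7560]  K=[0.5866 0.1107 0.0461; 0.0742 0.5287 0.0054; 0.1598 0.1145 0.7352]  nu=[-2.0535, 4.6847, -0.7898]  x^+=[-1.2289, 1.6132, 0.4664]  P^+=[0.3132 0.0573 0.0943; 0.0573 0.1407 0.0443; 0.0943 0.0443 0.1784]
step 3: x^-=[-1.4068, 1.5331, 0.2617]  P^-=[0.6360 0.0723 0.2682; 0.0723 0.2028 0.0335; 0.2682 0.0335 0.5940]  S=[1.1588 -0.1261 0.1745; -0.1261 0.4485 -0.0902; 0.1745 -0.0902 0.7147]  K=[0.5445 0.0841 0.0506; 0.0631 0.4419 -0.0011; 0.1499 0.0850 0.7189]  nu=[1.4930, -0.6018, -2.9051]  x^+=[-0.7915, 1.3646, -1.6542]  P^+=[0.2902 0.0484 0.0880; 0.0484 0.1176 0.0360; 0.0880 0.0360 0.1719]
step 4: x^-=[-1.2742, 1.6551, -2.2030]  P^-=[0.5977 0.0596 0.2509; 0.0596 0.1803 0.0227; 0.2509 0.0227 0.5805]  S=[1.1243 -0.1270 0.1684; -0.1270 0.4300 -0.0916; 0.1684 -0.0916 0.7092]  K=[0.5285 0.0696 0.0485; 0.0565 0.4118 -0.0060; 0.1443 0.0716 0.7150]  nu=[-0.9322, -3.0577, -0.6446]  x^+=[-2.0110, 0.3472, -3.0174]  P^+=[0.2812 0.0439 0.0845; 0.0439 0.1094 0.0323; 0.0845 0.0323 0.1695]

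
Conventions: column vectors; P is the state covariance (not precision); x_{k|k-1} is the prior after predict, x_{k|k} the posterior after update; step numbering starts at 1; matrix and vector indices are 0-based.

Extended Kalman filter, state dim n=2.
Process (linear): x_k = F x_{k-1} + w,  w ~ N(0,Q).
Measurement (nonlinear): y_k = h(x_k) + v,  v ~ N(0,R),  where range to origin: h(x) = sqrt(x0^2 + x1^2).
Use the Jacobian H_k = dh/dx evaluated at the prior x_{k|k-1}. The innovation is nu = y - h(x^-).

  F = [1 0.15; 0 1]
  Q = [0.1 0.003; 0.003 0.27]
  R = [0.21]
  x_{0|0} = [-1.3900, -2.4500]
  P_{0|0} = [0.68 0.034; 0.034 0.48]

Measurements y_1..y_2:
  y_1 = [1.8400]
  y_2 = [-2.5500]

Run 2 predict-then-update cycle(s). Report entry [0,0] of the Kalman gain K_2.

K[0,0] = -0.3405

step 1: x^-=[-1.7575, -2.4500]  P^-=[0.8010 0.1090; 0.1090 0.7500]  H_jac=[-0.5829 -0.8126]  S=[1.0806]  K=[-0.5140; -0.6228]  nu=[-1.1752]  x^+=[-1.1534, -1.7181]  P^+=[0.5155 -0.2369; -0.2369 0.3309]
step 2: x^-=[-1.4111, -1.7181]  P^-=[0.5518 -0.1843; -0.1843 0.6009]  H_jac=[-0.6347 -0.7728]  S=[0.6104]  K=[-0.3405; -0.5692]  nu=[-4.7733]  x^+=[0.2142, 0.9987]  P^+=[0.4811 -0.3026; -0.3026 0.4032]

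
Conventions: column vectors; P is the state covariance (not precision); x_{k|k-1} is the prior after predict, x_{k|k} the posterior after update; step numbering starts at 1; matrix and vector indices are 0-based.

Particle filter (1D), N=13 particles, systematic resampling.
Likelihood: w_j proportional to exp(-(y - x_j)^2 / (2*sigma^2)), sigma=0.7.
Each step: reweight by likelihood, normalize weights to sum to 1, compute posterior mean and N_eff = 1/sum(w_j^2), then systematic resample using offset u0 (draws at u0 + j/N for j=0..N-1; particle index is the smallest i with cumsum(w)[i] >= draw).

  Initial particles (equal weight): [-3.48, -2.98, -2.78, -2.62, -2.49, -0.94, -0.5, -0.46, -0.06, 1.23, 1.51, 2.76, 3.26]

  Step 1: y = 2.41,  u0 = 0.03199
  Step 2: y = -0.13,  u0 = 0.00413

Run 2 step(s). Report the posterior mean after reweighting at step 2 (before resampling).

step 1: w=[0.0000, 0.0000, 0.0000, 0.0000, 0.0000, 0.0000, 0.0001, 0.0001, 0.0010, 0.1183, 0.2142, 0.4321, 0.2342]  mean=2.4250  Neff=3.3172  idx=[9, 9, 10, 10, 11, 11, 11, 11, 11, 11, 12, 12, 12]
step 2: w=[0.3500, 0.3500, 0.1485, 0.1485, 0.0005, 0.0005, 0.0005, 0.0005, 0.0005, 0.0005, 0.0000, 0.0000, 0.0000]  mean=1.3175  Neff=3.4579  idx=[0, 0, 0, 0, 0, 1, 1, 1, 1, 1, 2, 3, 3]

post_mean = 1.3175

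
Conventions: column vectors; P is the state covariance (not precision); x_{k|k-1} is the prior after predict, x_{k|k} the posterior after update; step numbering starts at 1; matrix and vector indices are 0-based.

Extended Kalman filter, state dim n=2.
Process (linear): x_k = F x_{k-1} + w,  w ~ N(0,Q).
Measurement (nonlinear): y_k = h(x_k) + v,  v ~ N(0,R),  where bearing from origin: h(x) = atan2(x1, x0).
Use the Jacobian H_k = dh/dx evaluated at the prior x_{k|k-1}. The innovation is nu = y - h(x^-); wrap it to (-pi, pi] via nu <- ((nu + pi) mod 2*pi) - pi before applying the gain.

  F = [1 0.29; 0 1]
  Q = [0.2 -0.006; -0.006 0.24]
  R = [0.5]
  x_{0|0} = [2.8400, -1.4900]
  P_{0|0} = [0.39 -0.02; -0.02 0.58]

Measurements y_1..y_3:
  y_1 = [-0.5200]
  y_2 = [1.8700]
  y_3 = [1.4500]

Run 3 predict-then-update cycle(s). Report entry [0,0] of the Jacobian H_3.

H_jac[0,0] = 0.0149

step 1: x^-=[2.4079, -1.4900]  P^-=[0.6272 0.1422; 0.1422 0.8200]  H_jac=[0.1858 0.3003]  S=[0.6115]  K=[0.2604; 0.4459]  nu=[0.0341]  x^+=[2.4168, -1.4748]  P^+=[0.5857 0.0712; 0.0712 0.6984]
step 2: x^-=[1.9891, -1.4748]  P^-=[0.8857 0.2677; 0.2677 0.9384]  H_jac=[0.2405 0.3244]  S=[0.6918]  K=[0.4335; 0.5331]  nu=[2.5080]  x^+=[3.0763, -0.1377]  P^+=[0.7557 0.1078; 0.1078 0.7418]
step 3: x^-=[3.0364, -0.1377]  P^-=[1.0806 0.3170; 0.3170 0.9818]  H_jac=[0.0149 0.3287]  S=[0.6094]  K=[0.1974; 0.5372]  nu=[1.4953]  x^+=[3.3315, 0.6657]  P^+=[1.0569 0.2523; 0.2523 0.8059]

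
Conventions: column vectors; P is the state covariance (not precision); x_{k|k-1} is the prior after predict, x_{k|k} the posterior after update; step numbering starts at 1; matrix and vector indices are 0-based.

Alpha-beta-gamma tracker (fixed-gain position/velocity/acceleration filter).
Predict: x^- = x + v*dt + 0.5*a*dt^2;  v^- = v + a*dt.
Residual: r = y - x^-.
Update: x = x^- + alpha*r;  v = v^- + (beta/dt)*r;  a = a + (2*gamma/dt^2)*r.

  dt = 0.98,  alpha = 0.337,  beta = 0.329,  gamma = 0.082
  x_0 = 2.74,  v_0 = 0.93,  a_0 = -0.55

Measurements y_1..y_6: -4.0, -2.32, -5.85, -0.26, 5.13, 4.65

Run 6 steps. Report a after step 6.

a_post = 4.2161

step 1: x_pred=3.3873  r=-7.3873  x^+=0.8978  v^+=-2.0890  a^+=-1.8115
step 2: x_pred=-2.0193  r=-0.3007  x^+=-2.1207  v^+=-3.9652  a^+=-1.8628
step 3: x_pred=-6.9011  r=1.0511  x^+=-6.5469  v^+=-5.4379  a^+=-1.6833
step 4: x_pred=-12.6843  r=12.4243  x^+=-8.4973  v^+=-2.9165  a^+=0.4383
step 5: x_pred=-11.1451  r=16.2751  x^+=-5.6604  v^+=2.9768  a^+=3.2174
step 6: x_pred=-1.1981  r=5.8481  x^+=0.7727  v^+=8.0932  a^+=4.2161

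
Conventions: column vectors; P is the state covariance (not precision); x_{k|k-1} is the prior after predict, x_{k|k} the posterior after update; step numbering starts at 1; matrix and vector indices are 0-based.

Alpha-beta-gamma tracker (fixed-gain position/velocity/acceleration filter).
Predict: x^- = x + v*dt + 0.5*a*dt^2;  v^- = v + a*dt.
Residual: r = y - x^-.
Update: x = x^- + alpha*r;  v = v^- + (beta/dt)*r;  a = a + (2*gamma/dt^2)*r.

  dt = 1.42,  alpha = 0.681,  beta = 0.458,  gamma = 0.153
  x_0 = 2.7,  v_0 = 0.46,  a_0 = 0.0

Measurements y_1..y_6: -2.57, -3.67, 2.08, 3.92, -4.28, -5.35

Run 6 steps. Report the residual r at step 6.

resid = -5.4211

step 1: x_pred=3.3532  r=-5.9232  x^+=-0.6805  v^+=-1.4504  a^+=-0.8989
step 2: x_pred=-3.6464  r=-0.0236  x^+=-3.6625  v^+=-2.7345  a^+=-0.9025
step 3: x_pred=-8.4553  r=10.5353  x^+=-1.2808  v^+=-0.6180  a^+=0.6963
step 4: x_pred=-1.4562  r=5.3762  x^+=2.2050  v^+=2.1048  a^+=1.5122
step 5: x_pred=6.7184  r=-10.9984  x^+=-0.7715  v^+=0.7048  a^+=-0.1569
step 6: x_pred=0.0711  r=-5.4211  x^+=-3.6207  v^+=-1.2665  a^+=-0.9796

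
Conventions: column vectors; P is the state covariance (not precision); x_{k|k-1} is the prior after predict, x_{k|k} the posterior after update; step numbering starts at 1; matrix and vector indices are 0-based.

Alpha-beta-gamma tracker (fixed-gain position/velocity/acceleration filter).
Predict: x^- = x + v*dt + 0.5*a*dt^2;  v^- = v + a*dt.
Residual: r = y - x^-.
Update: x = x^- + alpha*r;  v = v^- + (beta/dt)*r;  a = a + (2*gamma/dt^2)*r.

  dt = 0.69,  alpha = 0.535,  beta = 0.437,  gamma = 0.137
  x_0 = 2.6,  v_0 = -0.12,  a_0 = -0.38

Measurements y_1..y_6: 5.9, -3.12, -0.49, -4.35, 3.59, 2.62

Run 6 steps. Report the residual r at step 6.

step 1: x_pred=2.4267  r=3.4733  x^+=4.2849  v^+=1.8175  a^+=1.6189
step 2: x_pred=5.9244  r=-9.0444  x^+=1.0856  v^+=-2.7936  a^+=-3.5862
step 3: x_pred=-1.6956  r=1.2056  x^+=-1.0506  v^+=-4.5045  a^+=-2.8924
step 4: x_pred=-4.8473  r=0.4973  x^+=-4.5812  v^+=-6.1853  a^+=-2.6062
step 5: x_pred=-9.4695  r=13.0595  x^+=-2.4827  v^+=0.2874  a^+=4.9097
step 6: x_pred=-1.1156  r=3.7356  x^+=0.8829  v^+=6.0410  a^+=7.0595

resid = 3.7356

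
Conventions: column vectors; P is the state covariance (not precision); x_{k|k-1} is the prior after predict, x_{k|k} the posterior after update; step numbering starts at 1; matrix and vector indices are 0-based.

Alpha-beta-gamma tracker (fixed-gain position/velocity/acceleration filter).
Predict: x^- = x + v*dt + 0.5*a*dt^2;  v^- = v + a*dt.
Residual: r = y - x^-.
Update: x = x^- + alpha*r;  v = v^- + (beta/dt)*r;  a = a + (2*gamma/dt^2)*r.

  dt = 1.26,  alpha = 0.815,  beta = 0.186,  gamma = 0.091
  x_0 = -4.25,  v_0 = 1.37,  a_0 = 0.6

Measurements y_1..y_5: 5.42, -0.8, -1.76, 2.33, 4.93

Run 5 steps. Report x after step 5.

step 1: x_pred=-2.0475  r=7.4675  x^+=4.0385  v^+=3.2283  a^+=1.4561
step 2: x_pred=9.2621  r=-10.0621  x^+=1.0615  v^+=3.5776  a^+=0.3026
step 3: x_pred=5.8095  r=-7.5695  x^+=-0.3596  v^+=2.8415  a^+=-0.5652
step 4: x_pred=2.7720  r=-0.4420  x^+=2.4118  v^+=2.0641  a^+=-0.6159
step 5: x_pred=4.5237  r=0.4063  x^+=4.8548  v^+=1.3481  a^+=-0.5693

x_post = 4.8548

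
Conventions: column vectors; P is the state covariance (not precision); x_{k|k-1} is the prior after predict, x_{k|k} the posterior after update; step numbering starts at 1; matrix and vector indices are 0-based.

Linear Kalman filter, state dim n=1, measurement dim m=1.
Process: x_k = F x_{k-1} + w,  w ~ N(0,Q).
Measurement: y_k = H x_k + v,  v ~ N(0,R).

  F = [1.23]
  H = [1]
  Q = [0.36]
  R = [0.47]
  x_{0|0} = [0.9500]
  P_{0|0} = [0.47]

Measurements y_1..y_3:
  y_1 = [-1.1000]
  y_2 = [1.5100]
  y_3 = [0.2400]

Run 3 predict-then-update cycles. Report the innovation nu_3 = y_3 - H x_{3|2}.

step 1: x^-=[1.1685]  P^-=[1.0711]  S=[1.5411]  K=[0.6950]  nu=[-2.2685]  x^+=[-0.4081]  P^+=[0.3267]
step 2: x^-=[-0.5020]  P^-=[0.8542]  S=[1.3242]  K=[0.6451]  nu=[2.0120]  x^+=[0.7959]  P^+=[0.3032]
step 3: x^-=[0.9789]  P^-=[0.8187]  S=[1.2887]  K=[0.6353]  nu=[-0.7389]  x^+=[0.5095]  P^+=[0.2986]

innov = [-0.7389]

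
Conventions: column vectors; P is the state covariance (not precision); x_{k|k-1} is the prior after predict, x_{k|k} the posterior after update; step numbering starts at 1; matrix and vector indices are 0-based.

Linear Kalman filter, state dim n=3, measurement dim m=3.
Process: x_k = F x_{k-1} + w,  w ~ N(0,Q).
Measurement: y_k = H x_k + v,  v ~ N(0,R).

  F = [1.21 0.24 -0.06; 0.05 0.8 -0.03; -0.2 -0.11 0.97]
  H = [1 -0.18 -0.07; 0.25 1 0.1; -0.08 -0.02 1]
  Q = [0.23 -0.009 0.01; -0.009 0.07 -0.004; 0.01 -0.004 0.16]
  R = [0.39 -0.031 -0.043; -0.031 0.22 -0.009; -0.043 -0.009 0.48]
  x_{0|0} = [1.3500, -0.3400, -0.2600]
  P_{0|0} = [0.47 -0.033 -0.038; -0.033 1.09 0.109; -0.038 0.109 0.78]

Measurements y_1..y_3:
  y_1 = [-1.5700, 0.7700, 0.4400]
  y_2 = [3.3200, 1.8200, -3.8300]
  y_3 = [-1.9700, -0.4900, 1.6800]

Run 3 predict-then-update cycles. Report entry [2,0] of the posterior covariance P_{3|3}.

P_post[2,0] = -0.0148

step 1: x^-=[1.5675, -0.1967, -0.4848]  P^-=[0.9669 0.1933 -0.1909; 0.1933 0.7617 -0.0390; -0.1909 -0.0390 0.9159]  S=[1.3423 0.2395 -0.3678; 0.2395 1.1306 -0.0535; -0.3678 -0.0535 1.4351]  K=[0.6606 0.2274 -0.0118; -0.0995 0.7319 -0.0468; -0.0142 0.0380 0.6472]  nu=[-3.2068, 0.6233, 1.0463]  x^+=[-0.4216, 0.5297, 0.2615]  P^+=[0.2445 -0.0298 -0.0172; -0.0298 0.1743 -0.0237; -0.0172 -0.0237 0.3091]
step 2: x^-=[-0.3987, 0.3948, 0.2797]  P^-=[0.5851 0.0126 -0.0924; 0.0126 0.1813 -0.0452; -0.0924 -0.0452 0.4731]  S=[0.9905 0.0877 -0.2072; 0.0877 0.4352 -0.0456; -0.2072 -0.0456 0.9735]  K=[0.5725 0.2273 -0.0108; -0.0638 0.4215 -0.0450; -0.0163 0.0065 0.4913]  nu=[3.8093, 1.4969, -4.1337]  x^+=[2.1670, 0.9691, -1.8036]  P^+=[0.2122 -0.0192 -0.0152; -0.0192 0.1021 -0.0222; -0.0152 -0.0222 0.2348]
step 3: x^-=[2.9628, 0.9377, -2.2895]  P^-=[0.5391 0.0069 -0.0776; 0.0069 0.1357 -0.0369; -0.0776 -0.0369 0.4005]  S=[0.9429 0.0800 -0.1852; 0.0800 0.3856 -0.0386; -0.1852 -0.0386 0.8979]  K=[0.5545 0.2313 -0.0103; -0.0538 0.3539 -0.0406; -0.0171 0.0066 0.4505]  nu=[-4.9243, -1.9395, 4.2253]  x^+=[-0.2600, 0.3449, -0.3146]  P^+=[0.2056 -0.0161 -0.0148; -0.0161 0.0859 -0.0199; -0.0148 -0.0199 0.2153]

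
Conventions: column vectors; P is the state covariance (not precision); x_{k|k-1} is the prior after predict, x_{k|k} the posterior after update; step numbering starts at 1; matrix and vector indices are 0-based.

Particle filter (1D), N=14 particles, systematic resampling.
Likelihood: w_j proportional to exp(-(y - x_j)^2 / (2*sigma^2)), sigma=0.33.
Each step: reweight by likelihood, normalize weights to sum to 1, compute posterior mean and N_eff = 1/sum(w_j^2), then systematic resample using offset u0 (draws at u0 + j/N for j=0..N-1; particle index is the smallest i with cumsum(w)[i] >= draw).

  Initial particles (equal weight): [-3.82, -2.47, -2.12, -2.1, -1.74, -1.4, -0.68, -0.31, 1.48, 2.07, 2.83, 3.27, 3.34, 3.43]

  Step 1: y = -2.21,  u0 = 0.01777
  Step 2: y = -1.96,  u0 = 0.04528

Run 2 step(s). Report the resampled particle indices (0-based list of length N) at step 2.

step 1: w=[0.0000, 0.2400, 0.3154, 0.3097, 0.1187, 0.0161, 0.0000, 0.0000, 0.0000, 0.0000, 0.0000, 0.0000, 0.0000, 0.0000]  mean=-2.1411  Neff=3.7400  idx=[1, 1, 1, 1, 2, 2, 2, 2, 3, 3, 3, 3, 4, 4]
step 2: w=[0.0302, 0.0302, 0.0302, 0.0302, 0.0887, 0.0887, 0.0887, 0.0887, 0.0912, 0.0912, 0.0912, 0.0912, 0.0799, 0.0799]  mean=-2.0943  Neff=12.3284  idx=[1, 3, 4, 5, 6, 7, 7, 8, 9, 10, 11, 11, 12, 13]

resampled_idx = [1, 3, 4, 5, 6, 7, 7, 8, 9, 10, 11, 11, 12, 13]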